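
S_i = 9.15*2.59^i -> [9.15, 23.7, 61.38, 158.97, 411.74]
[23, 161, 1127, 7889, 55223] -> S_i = 23*7^i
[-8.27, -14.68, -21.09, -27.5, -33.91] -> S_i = -8.27 + -6.41*i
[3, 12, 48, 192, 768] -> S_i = 3*4^i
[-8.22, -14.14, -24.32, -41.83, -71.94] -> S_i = -8.22*1.72^i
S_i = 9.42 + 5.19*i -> [9.42, 14.61, 19.8, 24.99, 30.18]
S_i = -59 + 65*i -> [-59, 6, 71, 136, 201]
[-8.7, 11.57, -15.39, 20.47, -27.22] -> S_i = -8.70*(-1.33)^i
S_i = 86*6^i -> [86, 516, 3096, 18576, 111456]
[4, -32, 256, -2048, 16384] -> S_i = 4*-8^i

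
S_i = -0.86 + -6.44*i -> [-0.86, -7.3, -13.74, -20.18, -26.62]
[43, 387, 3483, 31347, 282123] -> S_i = 43*9^i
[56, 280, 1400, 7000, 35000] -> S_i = 56*5^i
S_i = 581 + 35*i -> [581, 616, 651, 686, 721]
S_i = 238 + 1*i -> [238, 239, 240, 241, 242]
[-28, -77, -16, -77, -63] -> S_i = Random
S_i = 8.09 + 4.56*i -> [8.09, 12.65, 17.21, 21.77, 26.33]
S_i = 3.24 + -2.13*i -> [3.24, 1.11, -1.02, -3.15, -5.28]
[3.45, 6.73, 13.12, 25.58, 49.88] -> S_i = 3.45*1.95^i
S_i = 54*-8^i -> [54, -432, 3456, -27648, 221184]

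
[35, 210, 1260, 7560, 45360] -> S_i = 35*6^i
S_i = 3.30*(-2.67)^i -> [3.3, -8.81, 23.53, -62.81, 167.71]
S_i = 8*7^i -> [8, 56, 392, 2744, 19208]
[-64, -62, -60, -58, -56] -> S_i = -64 + 2*i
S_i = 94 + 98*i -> [94, 192, 290, 388, 486]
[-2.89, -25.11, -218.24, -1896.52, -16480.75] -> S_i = -2.89*8.69^i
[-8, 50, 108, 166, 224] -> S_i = -8 + 58*i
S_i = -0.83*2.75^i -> [-0.83, -2.28, -6.28, -17.26, -47.47]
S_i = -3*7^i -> [-3, -21, -147, -1029, -7203]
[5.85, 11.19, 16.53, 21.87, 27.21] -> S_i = 5.85 + 5.34*i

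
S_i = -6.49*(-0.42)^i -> [-6.49, 2.73, -1.14, 0.48, -0.2]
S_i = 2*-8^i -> [2, -16, 128, -1024, 8192]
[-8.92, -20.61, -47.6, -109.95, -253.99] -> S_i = -8.92*2.31^i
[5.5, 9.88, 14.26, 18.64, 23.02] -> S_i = 5.50 + 4.38*i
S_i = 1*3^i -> [1, 3, 9, 27, 81]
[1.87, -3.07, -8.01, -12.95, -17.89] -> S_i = 1.87 + -4.94*i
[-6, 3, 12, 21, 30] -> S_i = -6 + 9*i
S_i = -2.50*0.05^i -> [-2.5, -0.12, -0.01, -0.0, -0.0]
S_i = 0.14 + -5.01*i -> [0.14, -4.87, -9.88, -14.89, -19.9]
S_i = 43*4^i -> [43, 172, 688, 2752, 11008]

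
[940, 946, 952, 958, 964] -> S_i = 940 + 6*i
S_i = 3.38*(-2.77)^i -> [3.38, -9.36, 25.93, -71.84, 198.99]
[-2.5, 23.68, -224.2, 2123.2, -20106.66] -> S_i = -2.50*(-9.47)^i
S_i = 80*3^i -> [80, 240, 720, 2160, 6480]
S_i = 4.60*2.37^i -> [4.6, 10.9, 25.84, 61.24, 145.13]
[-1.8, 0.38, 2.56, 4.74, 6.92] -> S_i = -1.80 + 2.18*i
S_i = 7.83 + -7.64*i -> [7.83, 0.19, -7.45, -15.09, -22.73]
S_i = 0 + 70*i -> [0, 70, 140, 210, 280]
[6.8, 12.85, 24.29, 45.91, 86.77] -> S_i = 6.80*1.89^i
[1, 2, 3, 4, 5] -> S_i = 1 + 1*i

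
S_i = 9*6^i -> [9, 54, 324, 1944, 11664]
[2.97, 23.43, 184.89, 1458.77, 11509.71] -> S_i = 2.97*7.89^i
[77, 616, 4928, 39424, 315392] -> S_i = 77*8^i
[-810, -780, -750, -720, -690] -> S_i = -810 + 30*i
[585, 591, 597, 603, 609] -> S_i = 585 + 6*i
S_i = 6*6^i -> [6, 36, 216, 1296, 7776]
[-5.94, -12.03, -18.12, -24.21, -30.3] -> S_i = -5.94 + -6.09*i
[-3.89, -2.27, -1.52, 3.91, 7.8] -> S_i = Random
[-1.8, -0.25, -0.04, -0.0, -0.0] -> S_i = -1.80*0.14^i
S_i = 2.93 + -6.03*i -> [2.93, -3.1, -9.13, -15.16, -21.19]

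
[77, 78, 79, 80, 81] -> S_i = 77 + 1*i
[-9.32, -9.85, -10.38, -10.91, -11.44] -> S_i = -9.32 + -0.53*i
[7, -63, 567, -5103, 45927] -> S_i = 7*-9^i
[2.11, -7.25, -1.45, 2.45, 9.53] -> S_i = Random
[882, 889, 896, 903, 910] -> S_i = 882 + 7*i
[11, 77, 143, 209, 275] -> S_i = 11 + 66*i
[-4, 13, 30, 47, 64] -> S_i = -4 + 17*i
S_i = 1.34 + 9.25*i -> [1.34, 10.59, 19.84, 29.09, 38.34]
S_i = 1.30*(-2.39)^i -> [1.3, -3.11, 7.43, -17.75, 42.42]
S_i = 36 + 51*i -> [36, 87, 138, 189, 240]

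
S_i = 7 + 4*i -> [7, 11, 15, 19, 23]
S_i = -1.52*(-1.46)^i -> [-1.52, 2.22, -3.24, 4.73, -6.91]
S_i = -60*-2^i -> [-60, 120, -240, 480, -960]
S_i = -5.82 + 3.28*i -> [-5.82, -2.54, 0.74, 4.02, 7.3]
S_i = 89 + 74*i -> [89, 163, 237, 311, 385]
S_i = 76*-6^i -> [76, -456, 2736, -16416, 98496]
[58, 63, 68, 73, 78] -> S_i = 58 + 5*i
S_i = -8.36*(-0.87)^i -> [-8.36, 7.27, -6.33, 5.51, -4.79]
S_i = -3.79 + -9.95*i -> [-3.79, -13.74, -23.69, -33.64, -43.59]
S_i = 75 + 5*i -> [75, 80, 85, 90, 95]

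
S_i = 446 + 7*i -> [446, 453, 460, 467, 474]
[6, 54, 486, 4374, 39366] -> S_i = 6*9^i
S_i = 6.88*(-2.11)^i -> [6.88, -14.52, 30.63, -64.63, 136.37]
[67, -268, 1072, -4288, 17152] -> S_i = 67*-4^i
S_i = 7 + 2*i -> [7, 9, 11, 13, 15]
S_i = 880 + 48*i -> [880, 928, 976, 1024, 1072]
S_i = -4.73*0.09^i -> [-4.73, -0.43, -0.04, -0.0, -0.0]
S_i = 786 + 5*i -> [786, 791, 796, 801, 806]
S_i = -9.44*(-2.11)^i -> [-9.44, 19.92, -42.03, 88.68, -187.11]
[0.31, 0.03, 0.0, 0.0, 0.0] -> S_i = 0.31*0.09^i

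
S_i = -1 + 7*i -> [-1, 6, 13, 20, 27]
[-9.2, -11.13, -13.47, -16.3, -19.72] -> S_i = -9.20*1.21^i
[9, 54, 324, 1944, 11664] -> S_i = 9*6^i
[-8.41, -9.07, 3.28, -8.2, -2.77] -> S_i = Random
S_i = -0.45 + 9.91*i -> [-0.45, 9.46, 19.37, 29.28, 39.19]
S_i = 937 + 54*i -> [937, 991, 1045, 1099, 1153]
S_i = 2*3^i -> [2, 6, 18, 54, 162]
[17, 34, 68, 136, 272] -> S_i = 17*2^i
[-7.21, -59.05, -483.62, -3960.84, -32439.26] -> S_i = -7.21*8.19^i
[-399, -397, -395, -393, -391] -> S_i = -399 + 2*i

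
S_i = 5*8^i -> [5, 40, 320, 2560, 20480]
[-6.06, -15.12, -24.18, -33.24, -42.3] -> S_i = -6.06 + -9.06*i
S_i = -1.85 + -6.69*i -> [-1.85, -8.54, -15.23, -21.92, -28.61]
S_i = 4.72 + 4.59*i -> [4.72, 9.31, 13.9, 18.49, 23.08]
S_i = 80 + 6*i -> [80, 86, 92, 98, 104]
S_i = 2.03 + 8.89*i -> [2.03, 10.92, 19.81, 28.7, 37.59]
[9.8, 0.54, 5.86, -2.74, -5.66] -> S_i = Random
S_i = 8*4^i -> [8, 32, 128, 512, 2048]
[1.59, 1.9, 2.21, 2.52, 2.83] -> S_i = 1.59 + 0.31*i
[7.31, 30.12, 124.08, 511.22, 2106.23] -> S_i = 7.31*4.12^i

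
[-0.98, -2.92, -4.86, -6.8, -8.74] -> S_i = -0.98 + -1.94*i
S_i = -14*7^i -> [-14, -98, -686, -4802, -33614]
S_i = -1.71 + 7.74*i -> [-1.71, 6.03, 13.77, 21.51, 29.25]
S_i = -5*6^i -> [-5, -30, -180, -1080, -6480]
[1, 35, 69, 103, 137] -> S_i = 1 + 34*i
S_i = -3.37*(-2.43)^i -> [-3.37, 8.19, -19.9, 48.36, -117.5]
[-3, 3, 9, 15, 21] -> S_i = -3 + 6*i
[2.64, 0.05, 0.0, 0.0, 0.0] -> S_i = 2.64*0.02^i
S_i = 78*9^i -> [78, 702, 6318, 56862, 511758]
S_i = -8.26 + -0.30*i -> [-8.26, -8.56, -8.86, -9.16, -9.46]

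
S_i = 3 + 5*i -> [3, 8, 13, 18, 23]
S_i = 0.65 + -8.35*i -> [0.65, -7.7, -16.05, -24.4, -32.75]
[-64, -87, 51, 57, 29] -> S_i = Random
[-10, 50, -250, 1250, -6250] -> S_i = -10*-5^i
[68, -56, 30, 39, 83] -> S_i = Random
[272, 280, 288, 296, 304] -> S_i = 272 + 8*i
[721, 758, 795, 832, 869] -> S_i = 721 + 37*i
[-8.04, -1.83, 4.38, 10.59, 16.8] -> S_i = -8.04 + 6.21*i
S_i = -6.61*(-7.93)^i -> [-6.61, 52.42, -415.67, 3296.26, -26139.32]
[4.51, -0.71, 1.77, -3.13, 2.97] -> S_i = Random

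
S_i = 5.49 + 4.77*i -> [5.49, 10.26, 15.03, 19.8, 24.57]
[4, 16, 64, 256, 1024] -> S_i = 4*4^i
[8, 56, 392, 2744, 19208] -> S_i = 8*7^i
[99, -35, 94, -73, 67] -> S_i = Random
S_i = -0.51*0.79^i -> [-0.51, -0.4, -0.32, -0.25, -0.2]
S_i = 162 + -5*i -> [162, 157, 152, 147, 142]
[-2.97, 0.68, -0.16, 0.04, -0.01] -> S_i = -2.97*(-0.23)^i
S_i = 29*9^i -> [29, 261, 2349, 21141, 190269]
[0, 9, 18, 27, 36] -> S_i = 0 + 9*i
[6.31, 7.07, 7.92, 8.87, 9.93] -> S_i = 6.31*1.12^i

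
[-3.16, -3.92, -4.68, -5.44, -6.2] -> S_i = -3.16 + -0.76*i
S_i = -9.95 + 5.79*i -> [-9.95, -4.16, 1.63, 7.42, 13.21]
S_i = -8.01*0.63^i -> [-8.01, -5.05, -3.18, -2.0, -1.26]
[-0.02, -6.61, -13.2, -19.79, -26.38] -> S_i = -0.02 + -6.59*i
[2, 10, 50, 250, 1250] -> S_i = 2*5^i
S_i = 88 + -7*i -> [88, 81, 74, 67, 60]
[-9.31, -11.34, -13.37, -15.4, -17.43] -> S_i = -9.31 + -2.03*i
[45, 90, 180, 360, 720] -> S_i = 45*2^i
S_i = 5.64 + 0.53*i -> [5.64, 6.17, 6.7, 7.23, 7.76]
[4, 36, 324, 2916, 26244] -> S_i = 4*9^i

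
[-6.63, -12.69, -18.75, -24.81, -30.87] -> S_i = -6.63 + -6.06*i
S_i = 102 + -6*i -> [102, 96, 90, 84, 78]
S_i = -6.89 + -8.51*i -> [-6.89, -15.4, -23.91, -32.42, -40.93]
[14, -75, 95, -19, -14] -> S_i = Random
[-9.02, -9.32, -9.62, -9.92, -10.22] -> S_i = -9.02 + -0.30*i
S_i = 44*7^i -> [44, 308, 2156, 15092, 105644]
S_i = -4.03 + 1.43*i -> [-4.03, -2.6, -1.17, 0.26, 1.69]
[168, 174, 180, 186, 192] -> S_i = 168 + 6*i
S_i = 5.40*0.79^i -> [5.4, 4.27, 3.37, 2.66, 2.1]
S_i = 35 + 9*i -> [35, 44, 53, 62, 71]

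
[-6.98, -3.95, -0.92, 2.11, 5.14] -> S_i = -6.98 + 3.03*i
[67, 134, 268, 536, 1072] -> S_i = 67*2^i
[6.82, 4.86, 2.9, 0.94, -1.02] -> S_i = 6.82 + -1.96*i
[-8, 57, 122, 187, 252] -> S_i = -8 + 65*i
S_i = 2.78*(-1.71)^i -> [2.78, -4.75, 8.13, -13.9, 23.77]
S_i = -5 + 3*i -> [-5, -2, 1, 4, 7]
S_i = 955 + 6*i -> [955, 961, 967, 973, 979]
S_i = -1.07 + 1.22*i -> [-1.07, 0.15, 1.37, 2.59, 3.81]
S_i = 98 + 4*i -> [98, 102, 106, 110, 114]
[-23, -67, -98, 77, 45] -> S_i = Random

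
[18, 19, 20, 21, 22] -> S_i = 18 + 1*i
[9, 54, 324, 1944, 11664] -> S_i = 9*6^i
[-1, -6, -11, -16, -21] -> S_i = -1 + -5*i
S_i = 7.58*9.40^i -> [7.58, 71.25, 669.77, 6295.83, 59180.77]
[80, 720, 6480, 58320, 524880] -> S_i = 80*9^i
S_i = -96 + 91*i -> [-96, -5, 86, 177, 268]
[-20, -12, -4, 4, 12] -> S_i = -20 + 8*i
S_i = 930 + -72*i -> [930, 858, 786, 714, 642]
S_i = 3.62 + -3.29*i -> [3.62, 0.33, -2.96, -6.25, -9.54]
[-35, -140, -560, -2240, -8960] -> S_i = -35*4^i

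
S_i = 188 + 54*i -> [188, 242, 296, 350, 404]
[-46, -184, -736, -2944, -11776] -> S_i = -46*4^i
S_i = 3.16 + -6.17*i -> [3.16, -3.01, -9.18, -15.35, -21.52]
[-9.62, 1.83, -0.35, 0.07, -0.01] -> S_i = -9.62*(-0.19)^i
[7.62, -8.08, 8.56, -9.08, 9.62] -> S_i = 7.62*(-1.06)^i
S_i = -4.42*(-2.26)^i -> [-4.42, 9.99, -22.58, 51.02, -115.31]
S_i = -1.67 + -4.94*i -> [-1.67, -6.61, -11.55, -16.49, -21.43]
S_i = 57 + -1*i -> [57, 56, 55, 54, 53]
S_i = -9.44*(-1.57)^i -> [-9.44, 14.82, -23.27, 36.53, -57.35]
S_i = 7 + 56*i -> [7, 63, 119, 175, 231]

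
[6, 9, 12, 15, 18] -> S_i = 6 + 3*i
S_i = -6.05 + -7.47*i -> [-6.05, -13.52, -20.99, -28.46, -35.93]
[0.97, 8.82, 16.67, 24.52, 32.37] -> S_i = 0.97 + 7.85*i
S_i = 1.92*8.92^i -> [1.92, 17.13, 152.77, 1362.69, 12155.16]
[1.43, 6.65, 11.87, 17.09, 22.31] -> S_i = 1.43 + 5.22*i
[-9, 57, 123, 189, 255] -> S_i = -9 + 66*i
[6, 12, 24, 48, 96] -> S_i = 6*2^i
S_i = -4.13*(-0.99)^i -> [-4.13, 4.09, -4.05, 4.01, -3.97]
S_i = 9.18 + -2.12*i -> [9.18, 7.06, 4.94, 2.82, 0.7]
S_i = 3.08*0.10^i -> [3.08, 0.31, 0.03, 0.0, 0.0]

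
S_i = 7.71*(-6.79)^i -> [7.71, -52.35, 355.46, -2413.59, 16388.28]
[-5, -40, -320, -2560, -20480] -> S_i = -5*8^i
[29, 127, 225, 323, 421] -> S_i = 29 + 98*i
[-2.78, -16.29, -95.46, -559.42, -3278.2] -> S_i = -2.78*5.86^i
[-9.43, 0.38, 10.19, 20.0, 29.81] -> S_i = -9.43 + 9.81*i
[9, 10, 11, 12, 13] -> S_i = 9 + 1*i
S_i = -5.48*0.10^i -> [-5.48, -0.55, -0.05, -0.01, -0.0]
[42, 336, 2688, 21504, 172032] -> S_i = 42*8^i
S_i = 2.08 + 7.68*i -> [2.08, 9.76, 17.44, 25.12, 32.8]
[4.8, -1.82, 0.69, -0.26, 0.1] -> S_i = 4.80*(-0.38)^i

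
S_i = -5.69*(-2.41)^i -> [-5.69, 13.71, -33.05, 79.65, -191.95]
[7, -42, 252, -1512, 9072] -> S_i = 7*-6^i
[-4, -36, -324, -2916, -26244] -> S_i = -4*9^i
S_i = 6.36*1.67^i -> [6.36, 10.62, 17.74, 29.62, 49.47]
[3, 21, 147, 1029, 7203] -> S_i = 3*7^i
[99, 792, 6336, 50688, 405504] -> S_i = 99*8^i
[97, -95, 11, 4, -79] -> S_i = Random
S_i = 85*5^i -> [85, 425, 2125, 10625, 53125]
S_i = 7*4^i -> [7, 28, 112, 448, 1792]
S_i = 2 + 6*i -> [2, 8, 14, 20, 26]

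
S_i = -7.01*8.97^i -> [-7.01, -62.88, -564.03, -5059.36, -45382.43]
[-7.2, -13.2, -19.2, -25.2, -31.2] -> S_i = -7.20 + -6.00*i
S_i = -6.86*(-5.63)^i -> [-6.86, 38.62, -217.44, 1224.19, -6892.2]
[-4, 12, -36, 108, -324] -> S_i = -4*-3^i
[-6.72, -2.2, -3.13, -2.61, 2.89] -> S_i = Random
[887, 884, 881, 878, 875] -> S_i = 887 + -3*i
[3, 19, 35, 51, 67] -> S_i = 3 + 16*i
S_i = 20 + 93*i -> [20, 113, 206, 299, 392]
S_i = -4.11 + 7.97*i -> [-4.11, 3.86, 11.83, 19.8, 27.77]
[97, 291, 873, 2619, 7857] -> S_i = 97*3^i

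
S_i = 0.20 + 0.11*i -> [0.2, 0.31, 0.42, 0.53, 0.64]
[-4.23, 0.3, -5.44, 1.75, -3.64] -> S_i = Random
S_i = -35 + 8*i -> [-35, -27, -19, -11, -3]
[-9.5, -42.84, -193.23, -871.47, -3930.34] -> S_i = -9.50*4.51^i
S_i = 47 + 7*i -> [47, 54, 61, 68, 75]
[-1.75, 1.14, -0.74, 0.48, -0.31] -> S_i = -1.75*(-0.65)^i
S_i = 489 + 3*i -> [489, 492, 495, 498, 501]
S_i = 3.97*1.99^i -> [3.97, 7.9, 15.72, 31.29, 62.26]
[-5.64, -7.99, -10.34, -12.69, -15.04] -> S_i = -5.64 + -2.35*i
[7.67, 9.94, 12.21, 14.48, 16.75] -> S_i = 7.67 + 2.27*i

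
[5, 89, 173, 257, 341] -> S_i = 5 + 84*i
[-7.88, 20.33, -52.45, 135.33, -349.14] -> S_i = -7.88*(-2.58)^i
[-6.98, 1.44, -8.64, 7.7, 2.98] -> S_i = Random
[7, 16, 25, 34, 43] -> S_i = 7 + 9*i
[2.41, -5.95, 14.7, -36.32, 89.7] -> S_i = 2.41*(-2.47)^i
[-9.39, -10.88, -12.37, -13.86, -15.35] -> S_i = -9.39 + -1.49*i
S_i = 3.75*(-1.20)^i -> [3.75, -4.5, 5.4, -6.48, 7.78]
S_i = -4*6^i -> [-4, -24, -144, -864, -5184]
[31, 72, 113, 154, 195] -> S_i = 31 + 41*i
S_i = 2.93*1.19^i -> [2.93, 3.49, 4.15, 4.94, 5.88]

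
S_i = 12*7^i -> [12, 84, 588, 4116, 28812]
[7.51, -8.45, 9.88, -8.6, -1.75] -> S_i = Random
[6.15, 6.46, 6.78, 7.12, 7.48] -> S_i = 6.15*1.05^i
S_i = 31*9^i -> [31, 279, 2511, 22599, 203391]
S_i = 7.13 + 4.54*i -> [7.13, 11.67, 16.21, 20.75, 25.29]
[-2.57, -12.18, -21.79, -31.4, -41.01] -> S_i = -2.57 + -9.61*i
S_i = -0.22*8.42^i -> [-0.22, -1.85, -15.6, -131.33, -1105.79]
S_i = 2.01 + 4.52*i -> [2.01, 6.53, 11.05, 15.57, 20.09]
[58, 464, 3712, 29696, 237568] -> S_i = 58*8^i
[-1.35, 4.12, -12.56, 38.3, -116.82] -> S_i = -1.35*(-3.05)^i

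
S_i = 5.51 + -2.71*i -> [5.51, 2.8, 0.09, -2.62, -5.33]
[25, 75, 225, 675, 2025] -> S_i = 25*3^i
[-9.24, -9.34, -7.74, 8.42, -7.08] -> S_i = Random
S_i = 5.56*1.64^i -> [5.56, 9.12, 14.95, 24.52, 40.22]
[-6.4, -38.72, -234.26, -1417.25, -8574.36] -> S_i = -6.40*6.05^i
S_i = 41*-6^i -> [41, -246, 1476, -8856, 53136]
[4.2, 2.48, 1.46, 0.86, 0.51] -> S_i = 4.20*0.59^i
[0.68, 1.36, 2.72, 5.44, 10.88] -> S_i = 0.68*2.00^i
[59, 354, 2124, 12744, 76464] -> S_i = 59*6^i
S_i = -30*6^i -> [-30, -180, -1080, -6480, -38880]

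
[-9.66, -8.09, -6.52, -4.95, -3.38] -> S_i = -9.66 + 1.57*i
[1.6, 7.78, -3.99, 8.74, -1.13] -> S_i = Random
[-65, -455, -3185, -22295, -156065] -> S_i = -65*7^i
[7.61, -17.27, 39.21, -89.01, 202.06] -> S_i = 7.61*(-2.27)^i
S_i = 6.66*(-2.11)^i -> [6.66, -14.05, 29.65, -62.56, 132.01]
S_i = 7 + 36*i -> [7, 43, 79, 115, 151]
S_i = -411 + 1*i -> [-411, -410, -409, -408, -407]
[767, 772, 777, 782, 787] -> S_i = 767 + 5*i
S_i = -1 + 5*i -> [-1, 4, 9, 14, 19]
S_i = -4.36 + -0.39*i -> [-4.36, -4.75, -5.14, -5.53, -5.92]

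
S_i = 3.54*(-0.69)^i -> [3.54, -2.44, 1.69, -1.16, 0.8]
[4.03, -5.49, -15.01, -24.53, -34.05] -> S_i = 4.03 + -9.52*i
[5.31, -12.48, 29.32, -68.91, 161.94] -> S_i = 5.31*(-2.35)^i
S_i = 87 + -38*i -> [87, 49, 11, -27, -65]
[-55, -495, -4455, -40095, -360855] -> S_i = -55*9^i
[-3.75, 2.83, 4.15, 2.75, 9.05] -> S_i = Random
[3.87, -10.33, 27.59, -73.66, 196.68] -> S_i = 3.87*(-2.67)^i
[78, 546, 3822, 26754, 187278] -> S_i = 78*7^i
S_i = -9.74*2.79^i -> [-9.74, -27.17, -75.82, -211.53, -590.17]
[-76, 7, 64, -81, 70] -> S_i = Random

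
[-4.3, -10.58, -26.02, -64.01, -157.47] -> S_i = -4.30*2.46^i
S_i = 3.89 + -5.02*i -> [3.89, -1.13, -6.15, -11.17, -16.19]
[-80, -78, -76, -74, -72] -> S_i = -80 + 2*i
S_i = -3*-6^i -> [-3, 18, -108, 648, -3888]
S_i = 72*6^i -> [72, 432, 2592, 15552, 93312]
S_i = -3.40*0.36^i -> [-3.4, -1.22, -0.44, -0.16, -0.06]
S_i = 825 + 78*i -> [825, 903, 981, 1059, 1137]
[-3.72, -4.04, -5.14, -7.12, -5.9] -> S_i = Random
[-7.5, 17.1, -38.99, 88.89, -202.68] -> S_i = -7.50*(-2.28)^i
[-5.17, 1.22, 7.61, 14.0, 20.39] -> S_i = -5.17 + 6.39*i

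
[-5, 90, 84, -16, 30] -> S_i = Random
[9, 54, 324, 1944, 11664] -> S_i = 9*6^i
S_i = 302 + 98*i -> [302, 400, 498, 596, 694]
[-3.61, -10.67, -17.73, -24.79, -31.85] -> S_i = -3.61 + -7.06*i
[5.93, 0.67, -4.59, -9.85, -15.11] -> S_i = 5.93 + -5.26*i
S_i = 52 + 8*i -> [52, 60, 68, 76, 84]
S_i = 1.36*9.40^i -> [1.36, 12.78, 120.17, 1129.59, 10618.19]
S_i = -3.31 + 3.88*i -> [-3.31, 0.57, 4.45, 8.33, 12.21]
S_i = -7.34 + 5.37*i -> [-7.34, -1.97, 3.4, 8.77, 14.14]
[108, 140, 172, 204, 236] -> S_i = 108 + 32*i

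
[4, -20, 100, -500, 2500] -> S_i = 4*-5^i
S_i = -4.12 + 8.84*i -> [-4.12, 4.72, 13.56, 22.4, 31.24]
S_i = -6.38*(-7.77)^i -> [-6.38, 49.57, -385.18, 2992.84, -23254.38]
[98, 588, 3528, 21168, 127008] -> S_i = 98*6^i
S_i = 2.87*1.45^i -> [2.87, 4.16, 6.03, 8.75, 12.69]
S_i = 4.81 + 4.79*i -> [4.81, 9.6, 14.39, 19.18, 23.97]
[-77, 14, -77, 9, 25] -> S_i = Random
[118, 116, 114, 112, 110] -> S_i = 118 + -2*i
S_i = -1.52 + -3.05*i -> [-1.52, -4.57, -7.62, -10.67, -13.72]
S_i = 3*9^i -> [3, 27, 243, 2187, 19683]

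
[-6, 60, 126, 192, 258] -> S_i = -6 + 66*i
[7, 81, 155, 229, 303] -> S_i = 7 + 74*i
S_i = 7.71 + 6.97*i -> [7.71, 14.68, 21.65, 28.62, 35.59]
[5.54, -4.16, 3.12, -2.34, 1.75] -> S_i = 5.54*(-0.75)^i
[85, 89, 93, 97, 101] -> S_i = 85 + 4*i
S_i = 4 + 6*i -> [4, 10, 16, 22, 28]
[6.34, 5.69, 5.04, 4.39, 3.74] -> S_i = 6.34 + -0.65*i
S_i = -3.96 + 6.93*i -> [-3.96, 2.97, 9.9, 16.83, 23.76]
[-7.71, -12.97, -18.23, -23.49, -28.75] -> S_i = -7.71 + -5.26*i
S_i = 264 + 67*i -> [264, 331, 398, 465, 532]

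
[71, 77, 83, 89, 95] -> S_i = 71 + 6*i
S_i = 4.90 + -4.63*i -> [4.9, 0.27, -4.36, -8.99, -13.62]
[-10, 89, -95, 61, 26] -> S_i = Random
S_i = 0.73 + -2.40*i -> [0.73, -1.67, -4.07, -6.47, -8.87]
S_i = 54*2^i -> [54, 108, 216, 432, 864]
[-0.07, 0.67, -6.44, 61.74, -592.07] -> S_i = -0.07*(-9.59)^i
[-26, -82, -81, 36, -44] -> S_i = Random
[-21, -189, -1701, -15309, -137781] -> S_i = -21*9^i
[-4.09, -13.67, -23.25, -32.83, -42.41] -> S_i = -4.09 + -9.58*i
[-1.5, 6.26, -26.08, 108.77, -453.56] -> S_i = -1.50*(-4.17)^i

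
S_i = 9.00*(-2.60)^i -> [9.0, -23.4, 60.84, -158.18, 411.28]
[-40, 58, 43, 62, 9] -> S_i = Random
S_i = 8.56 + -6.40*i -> [8.56, 2.16, -4.24, -10.64, -17.04]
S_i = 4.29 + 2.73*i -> [4.29, 7.02, 9.75, 12.48, 15.21]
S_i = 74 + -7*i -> [74, 67, 60, 53, 46]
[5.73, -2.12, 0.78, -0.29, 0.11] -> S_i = 5.73*(-0.37)^i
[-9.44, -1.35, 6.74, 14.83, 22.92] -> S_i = -9.44 + 8.09*i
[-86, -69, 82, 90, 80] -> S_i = Random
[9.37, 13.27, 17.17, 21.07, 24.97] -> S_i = 9.37 + 3.90*i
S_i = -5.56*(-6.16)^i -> [-5.56, 34.25, -210.98, 1299.62, -8005.67]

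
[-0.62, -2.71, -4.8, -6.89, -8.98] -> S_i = -0.62 + -2.09*i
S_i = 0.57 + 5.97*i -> [0.57, 6.54, 12.51, 18.48, 24.45]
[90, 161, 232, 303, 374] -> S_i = 90 + 71*i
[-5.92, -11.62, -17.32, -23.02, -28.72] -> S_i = -5.92 + -5.70*i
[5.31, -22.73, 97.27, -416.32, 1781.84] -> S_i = 5.31*(-4.28)^i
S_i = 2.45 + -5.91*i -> [2.45, -3.46, -9.37, -15.28, -21.19]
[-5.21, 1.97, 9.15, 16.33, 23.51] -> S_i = -5.21 + 7.18*i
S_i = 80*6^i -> [80, 480, 2880, 17280, 103680]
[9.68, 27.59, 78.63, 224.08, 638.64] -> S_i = 9.68*2.85^i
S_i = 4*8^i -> [4, 32, 256, 2048, 16384]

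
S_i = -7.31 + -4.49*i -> [-7.31, -11.8, -16.29, -20.78, -25.27]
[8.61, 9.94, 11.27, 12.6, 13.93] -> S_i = 8.61 + 1.33*i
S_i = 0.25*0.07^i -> [0.25, 0.02, 0.0, 0.0, 0.0]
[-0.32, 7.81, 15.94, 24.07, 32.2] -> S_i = -0.32 + 8.13*i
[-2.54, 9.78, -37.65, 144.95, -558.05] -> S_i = -2.54*(-3.85)^i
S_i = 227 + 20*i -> [227, 247, 267, 287, 307]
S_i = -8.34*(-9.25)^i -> [-8.34, 77.14, -713.59, 6600.72, -61056.65]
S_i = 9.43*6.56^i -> [9.43, 61.86, 405.81, 2662.09, 17463.33]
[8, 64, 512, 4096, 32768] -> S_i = 8*8^i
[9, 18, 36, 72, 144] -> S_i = 9*2^i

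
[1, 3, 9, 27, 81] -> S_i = 1*3^i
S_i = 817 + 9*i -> [817, 826, 835, 844, 853]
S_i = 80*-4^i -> [80, -320, 1280, -5120, 20480]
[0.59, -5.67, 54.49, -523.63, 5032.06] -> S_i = 0.59*(-9.61)^i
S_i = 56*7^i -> [56, 392, 2744, 19208, 134456]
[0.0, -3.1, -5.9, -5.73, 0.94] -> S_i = Random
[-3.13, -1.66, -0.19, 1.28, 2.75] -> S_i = -3.13 + 1.47*i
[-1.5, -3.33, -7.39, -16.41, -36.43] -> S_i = -1.50*2.22^i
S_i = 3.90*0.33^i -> [3.9, 1.29, 0.42, 0.14, 0.05]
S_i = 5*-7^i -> [5, -35, 245, -1715, 12005]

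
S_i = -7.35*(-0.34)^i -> [-7.35, 2.5, -0.85, 0.29, -0.1]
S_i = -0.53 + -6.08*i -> [-0.53, -6.61, -12.69, -18.77, -24.85]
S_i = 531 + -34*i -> [531, 497, 463, 429, 395]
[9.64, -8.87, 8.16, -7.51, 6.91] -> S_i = 9.64*(-0.92)^i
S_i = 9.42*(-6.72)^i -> [9.42, -63.3, 425.39, -2858.64, 19210.03]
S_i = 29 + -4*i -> [29, 25, 21, 17, 13]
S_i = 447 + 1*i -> [447, 448, 449, 450, 451]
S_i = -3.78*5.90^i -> [-3.78, -22.3, -131.58, -776.33, -4580.36]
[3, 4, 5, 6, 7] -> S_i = 3 + 1*i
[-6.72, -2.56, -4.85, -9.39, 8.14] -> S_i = Random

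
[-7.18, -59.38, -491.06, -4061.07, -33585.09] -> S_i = -7.18*8.27^i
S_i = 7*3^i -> [7, 21, 63, 189, 567]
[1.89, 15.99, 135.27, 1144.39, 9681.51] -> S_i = 1.89*8.46^i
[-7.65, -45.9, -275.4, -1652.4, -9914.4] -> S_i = -7.65*6.00^i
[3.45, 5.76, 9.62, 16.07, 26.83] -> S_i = 3.45*1.67^i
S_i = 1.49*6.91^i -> [1.49, 10.3, 71.14, 491.61, 3397.02]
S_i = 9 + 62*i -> [9, 71, 133, 195, 257]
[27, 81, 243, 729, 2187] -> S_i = 27*3^i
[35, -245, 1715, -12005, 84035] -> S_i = 35*-7^i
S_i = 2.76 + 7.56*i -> [2.76, 10.32, 17.88, 25.44, 33.0]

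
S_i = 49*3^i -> [49, 147, 441, 1323, 3969]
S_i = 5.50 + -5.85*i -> [5.5, -0.35, -6.2, -12.05, -17.9]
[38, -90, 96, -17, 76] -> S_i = Random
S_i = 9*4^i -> [9, 36, 144, 576, 2304]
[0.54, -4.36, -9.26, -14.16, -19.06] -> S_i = 0.54 + -4.90*i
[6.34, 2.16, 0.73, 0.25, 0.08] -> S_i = 6.34*0.34^i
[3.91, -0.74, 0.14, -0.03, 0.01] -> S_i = 3.91*(-0.19)^i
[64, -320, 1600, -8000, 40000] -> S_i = 64*-5^i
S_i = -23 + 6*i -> [-23, -17, -11, -5, 1]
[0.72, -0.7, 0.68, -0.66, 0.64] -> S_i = 0.72*(-0.97)^i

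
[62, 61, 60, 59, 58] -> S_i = 62 + -1*i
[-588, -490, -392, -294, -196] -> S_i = -588 + 98*i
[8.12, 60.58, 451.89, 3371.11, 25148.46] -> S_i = 8.12*7.46^i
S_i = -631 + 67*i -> [-631, -564, -497, -430, -363]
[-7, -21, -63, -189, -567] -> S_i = -7*3^i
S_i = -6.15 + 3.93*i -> [-6.15, -2.22, 1.71, 5.64, 9.57]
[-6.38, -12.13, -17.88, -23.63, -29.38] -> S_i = -6.38 + -5.75*i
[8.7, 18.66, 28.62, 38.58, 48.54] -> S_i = 8.70 + 9.96*i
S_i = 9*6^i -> [9, 54, 324, 1944, 11664]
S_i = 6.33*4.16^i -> [6.33, 26.33, 109.54, 455.7, 1895.73]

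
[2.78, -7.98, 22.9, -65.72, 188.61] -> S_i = 2.78*(-2.87)^i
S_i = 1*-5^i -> [1, -5, 25, -125, 625]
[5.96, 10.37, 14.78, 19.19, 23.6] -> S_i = 5.96 + 4.41*i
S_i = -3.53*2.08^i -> [-3.53, -7.34, -15.27, -31.77, -66.07]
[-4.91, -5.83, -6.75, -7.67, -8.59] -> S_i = -4.91 + -0.92*i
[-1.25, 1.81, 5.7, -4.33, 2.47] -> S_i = Random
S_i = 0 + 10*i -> [0, 10, 20, 30, 40]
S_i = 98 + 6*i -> [98, 104, 110, 116, 122]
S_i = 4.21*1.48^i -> [4.21, 6.23, 9.22, 13.65, 20.2]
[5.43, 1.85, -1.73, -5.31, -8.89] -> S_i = 5.43 + -3.58*i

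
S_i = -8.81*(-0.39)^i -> [-8.81, 3.44, -1.34, 0.52, -0.2]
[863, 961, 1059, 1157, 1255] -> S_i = 863 + 98*i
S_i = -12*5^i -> [-12, -60, -300, -1500, -7500]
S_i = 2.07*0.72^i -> [2.07, 1.49, 1.07, 0.77, 0.56]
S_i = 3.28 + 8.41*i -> [3.28, 11.69, 20.1, 28.51, 36.92]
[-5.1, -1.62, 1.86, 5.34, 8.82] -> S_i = -5.10 + 3.48*i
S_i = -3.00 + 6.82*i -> [-3.0, 3.82, 10.64, 17.46, 24.28]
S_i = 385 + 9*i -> [385, 394, 403, 412, 421]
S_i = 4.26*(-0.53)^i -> [4.26, -2.26, 1.2, -0.63, 0.34]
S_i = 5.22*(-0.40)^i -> [5.22, -2.09, 0.84, -0.33, 0.13]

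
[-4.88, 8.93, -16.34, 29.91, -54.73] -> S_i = -4.88*(-1.83)^i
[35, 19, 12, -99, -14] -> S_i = Random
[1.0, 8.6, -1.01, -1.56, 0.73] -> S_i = Random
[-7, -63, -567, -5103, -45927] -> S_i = -7*9^i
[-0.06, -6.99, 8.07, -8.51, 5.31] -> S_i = Random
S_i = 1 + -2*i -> [1, -1, -3, -5, -7]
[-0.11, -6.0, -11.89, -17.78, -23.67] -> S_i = -0.11 + -5.89*i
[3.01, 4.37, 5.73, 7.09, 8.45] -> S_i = 3.01 + 1.36*i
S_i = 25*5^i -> [25, 125, 625, 3125, 15625]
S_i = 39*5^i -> [39, 195, 975, 4875, 24375]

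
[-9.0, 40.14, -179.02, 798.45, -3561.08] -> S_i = -9.00*(-4.46)^i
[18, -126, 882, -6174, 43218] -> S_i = 18*-7^i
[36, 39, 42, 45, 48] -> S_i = 36 + 3*i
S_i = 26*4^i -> [26, 104, 416, 1664, 6656]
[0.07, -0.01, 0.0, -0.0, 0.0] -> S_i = 0.07*(-0.11)^i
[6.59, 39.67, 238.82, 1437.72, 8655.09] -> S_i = 6.59*6.02^i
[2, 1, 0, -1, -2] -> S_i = 2 + -1*i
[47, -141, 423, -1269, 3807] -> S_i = 47*-3^i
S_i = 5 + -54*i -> [5, -49, -103, -157, -211]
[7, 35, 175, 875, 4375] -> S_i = 7*5^i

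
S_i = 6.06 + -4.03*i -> [6.06, 2.03, -2.0, -6.03, -10.06]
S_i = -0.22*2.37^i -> [-0.22, -0.52, -1.24, -2.93, -6.94]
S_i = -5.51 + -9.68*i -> [-5.51, -15.19, -24.87, -34.55, -44.23]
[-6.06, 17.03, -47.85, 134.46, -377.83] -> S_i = -6.06*(-2.81)^i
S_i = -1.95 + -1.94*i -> [-1.95, -3.89, -5.83, -7.77, -9.71]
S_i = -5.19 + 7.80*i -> [-5.19, 2.61, 10.41, 18.21, 26.01]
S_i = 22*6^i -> [22, 132, 792, 4752, 28512]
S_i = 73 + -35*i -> [73, 38, 3, -32, -67]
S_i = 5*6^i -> [5, 30, 180, 1080, 6480]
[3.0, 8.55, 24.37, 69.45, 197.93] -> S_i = 3.00*2.85^i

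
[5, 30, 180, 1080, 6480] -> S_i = 5*6^i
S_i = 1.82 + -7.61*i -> [1.82, -5.79, -13.4, -21.01, -28.62]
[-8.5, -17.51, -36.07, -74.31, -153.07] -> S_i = -8.50*2.06^i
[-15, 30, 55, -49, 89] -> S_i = Random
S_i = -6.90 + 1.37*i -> [-6.9, -5.53, -4.16, -2.79, -1.42]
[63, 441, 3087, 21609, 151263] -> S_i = 63*7^i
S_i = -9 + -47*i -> [-9, -56, -103, -150, -197]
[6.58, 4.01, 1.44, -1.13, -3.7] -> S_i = 6.58 + -2.57*i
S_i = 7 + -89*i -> [7, -82, -171, -260, -349]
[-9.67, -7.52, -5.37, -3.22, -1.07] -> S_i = -9.67 + 2.15*i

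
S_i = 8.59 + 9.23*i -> [8.59, 17.82, 27.05, 36.28, 45.51]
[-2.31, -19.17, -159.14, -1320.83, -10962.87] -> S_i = -2.31*8.30^i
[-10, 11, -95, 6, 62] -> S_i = Random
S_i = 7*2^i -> [7, 14, 28, 56, 112]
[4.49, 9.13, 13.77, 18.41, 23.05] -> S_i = 4.49 + 4.64*i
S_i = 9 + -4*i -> [9, 5, 1, -3, -7]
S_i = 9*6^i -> [9, 54, 324, 1944, 11664]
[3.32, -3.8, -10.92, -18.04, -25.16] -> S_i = 3.32 + -7.12*i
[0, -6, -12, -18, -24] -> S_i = 0 + -6*i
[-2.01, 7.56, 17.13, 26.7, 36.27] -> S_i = -2.01 + 9.57*i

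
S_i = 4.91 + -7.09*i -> [4.91, -2.18, -9.27, -16.36, -23.45]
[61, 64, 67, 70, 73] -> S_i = 61 + 3*i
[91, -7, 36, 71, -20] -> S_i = Random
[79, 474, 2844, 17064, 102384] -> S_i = 79*6^i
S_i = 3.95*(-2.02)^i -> [3.95, -7.98, 16.12, -32.56, 65.77]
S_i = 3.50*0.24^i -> [3.5, 0.84, 0.2, 0.05, 0.01]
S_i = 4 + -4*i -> [4, 0, -4, -8, -12]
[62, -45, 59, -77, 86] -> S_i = Random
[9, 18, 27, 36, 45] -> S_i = 9 + 9*i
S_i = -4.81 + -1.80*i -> [-4.81, -6.61, -8.41, -10.21, -12.01]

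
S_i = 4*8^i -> [4, 32, 256, 2048, 16384]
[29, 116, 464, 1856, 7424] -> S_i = 29*4^i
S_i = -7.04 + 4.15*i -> [-7.04, -2.89, 1.26, 5.41, 9.56]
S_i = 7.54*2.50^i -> [7.54, 18.85, 47.12, 117.81, 294.53]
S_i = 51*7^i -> [51, 357, 2499, 17493, 122451]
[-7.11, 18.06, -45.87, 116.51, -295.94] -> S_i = -7.11*(-2.54)^i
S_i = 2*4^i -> [2, 8, 32, 128, 512]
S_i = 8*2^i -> [8, 16, 32, 64, 128]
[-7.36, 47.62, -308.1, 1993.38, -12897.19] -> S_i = -7.36*(-6.47)^i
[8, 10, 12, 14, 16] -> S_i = 8 + 2*i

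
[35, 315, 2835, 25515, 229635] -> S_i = 35*9^i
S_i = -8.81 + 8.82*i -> [-8.81, 0.01, 8.83, 17.65, 26.47]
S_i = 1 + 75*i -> [1, 76, 151, 226, 301]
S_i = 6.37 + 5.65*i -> [6.37, 12.02, 17.67, 23.32, 28.97]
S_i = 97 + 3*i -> [97, 100, 103, 106, 109]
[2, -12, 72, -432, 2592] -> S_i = 2*-6^i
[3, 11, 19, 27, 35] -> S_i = 3 + 8*i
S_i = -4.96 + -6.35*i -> [-4.96, -11.31, -17.66, -24.01, -30.36]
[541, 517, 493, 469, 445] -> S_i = 541 + -24*i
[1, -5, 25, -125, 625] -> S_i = 1*-5^i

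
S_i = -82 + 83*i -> [-82, 1, 84, 167, 250]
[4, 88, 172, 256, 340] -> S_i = 4 + 84*i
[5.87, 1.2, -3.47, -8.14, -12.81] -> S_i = 5.87 + -4.67*i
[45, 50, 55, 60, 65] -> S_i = 45 + 5*i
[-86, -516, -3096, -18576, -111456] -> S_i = -86*6^i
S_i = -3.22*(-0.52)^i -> [-3.22, 1.67, -0.87, 0.45, -0.24]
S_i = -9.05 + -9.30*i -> [-9.05, -18.35, -27.65, -36.95, -46.25]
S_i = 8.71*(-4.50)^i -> [8.71, -39.2, 176.38, -793.7, 3571.64]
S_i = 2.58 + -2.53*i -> [2.58, 0.05, -2.48, -5.01, -7.54]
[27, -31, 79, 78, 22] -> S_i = Random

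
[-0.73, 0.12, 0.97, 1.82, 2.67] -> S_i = -0.73 + 0.85*i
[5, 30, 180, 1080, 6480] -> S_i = 5*6^i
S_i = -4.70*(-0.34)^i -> [-4.7, 1.6, -0.54, 0.18, -0.06]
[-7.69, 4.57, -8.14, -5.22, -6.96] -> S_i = Random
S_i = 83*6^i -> [83, 498, 2988, 17928, 107568]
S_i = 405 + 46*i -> [405, 451, 497, 543, 589]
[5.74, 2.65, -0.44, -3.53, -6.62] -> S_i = 5.74 + -3.09*i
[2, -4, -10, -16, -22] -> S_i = 2 + -6*i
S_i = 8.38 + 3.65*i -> [8.38, 12.03, 15.68, 19.33, 22.98]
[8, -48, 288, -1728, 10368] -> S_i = 8*-6^i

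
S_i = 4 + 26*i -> [4, 30, 56, 82, 108]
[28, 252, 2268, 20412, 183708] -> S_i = 28*9^i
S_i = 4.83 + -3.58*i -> [4.83, 1.25, -2.33, -5.91, -9.49]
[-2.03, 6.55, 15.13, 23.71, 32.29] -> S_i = -2.03 + 8.58*i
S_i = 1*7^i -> [1, 7, 49, 343, 2401]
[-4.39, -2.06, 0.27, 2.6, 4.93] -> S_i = -4.39 + 2.33*i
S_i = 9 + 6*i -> [9, 15, 21, 27, 33]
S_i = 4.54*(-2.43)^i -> [4.54, -11.03, 26.81, -65.14, 158.3]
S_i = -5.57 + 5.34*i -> [-5.57, -0.23, 5.11, 10.45, 15.79]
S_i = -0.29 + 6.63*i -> [-0.29, 6.34, 12.97, 19.6, 26.23]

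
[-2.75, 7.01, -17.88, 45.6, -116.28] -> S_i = -2.75*(-2.55)^i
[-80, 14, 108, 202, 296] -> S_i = -80 + 94*i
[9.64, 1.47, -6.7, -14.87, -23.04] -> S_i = 9.64 + -8.17*i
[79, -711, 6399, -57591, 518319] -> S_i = 79*-9^i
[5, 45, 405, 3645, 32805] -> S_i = 5*9^i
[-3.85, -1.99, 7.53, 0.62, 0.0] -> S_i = Random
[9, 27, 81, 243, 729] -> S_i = 9*3^i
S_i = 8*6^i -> [8, 48, 288, 1728, 10368]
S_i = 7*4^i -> [7, 28, 112, 448, 1792]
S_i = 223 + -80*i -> [223, 143, 63, -17, -97]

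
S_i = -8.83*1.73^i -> [-8.83, -15.28, -26.43, -45.72, -79.09]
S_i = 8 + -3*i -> [8, 5, 2, -1, -4]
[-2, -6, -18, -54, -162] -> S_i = -2*3^i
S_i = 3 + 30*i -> [3, 33, 63, 93, 123]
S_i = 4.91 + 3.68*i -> [4.91, 8.59, 12.27, 15.95, 19.63]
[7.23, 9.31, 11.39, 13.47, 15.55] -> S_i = 7.23 + 2.08*i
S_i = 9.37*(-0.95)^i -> [9.37, -8.9, 8.46, -8.03, 7.63]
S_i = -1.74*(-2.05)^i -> [-1.74, 3.57, -7.31, 14.99, -30.73]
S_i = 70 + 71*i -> [70, 141, 212, 283, 354]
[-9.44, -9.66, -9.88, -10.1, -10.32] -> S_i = -9.44 + -0.22*i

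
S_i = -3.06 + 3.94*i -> [-3.06, 0.88, 4.82, 8.76, 12.7]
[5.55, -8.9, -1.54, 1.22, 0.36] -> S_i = Random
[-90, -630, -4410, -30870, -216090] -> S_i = -90*7^i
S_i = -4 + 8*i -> [-4, 4, 12, 20, 28]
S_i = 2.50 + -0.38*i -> [2.5, 2.12, 1.74, 1.36, 0.98]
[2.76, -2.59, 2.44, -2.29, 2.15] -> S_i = 2.76*(-0.94)^i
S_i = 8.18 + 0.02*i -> [8.18, 8.2, 8.22, 8.24, 8.26]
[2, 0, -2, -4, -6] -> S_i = 2 + -2*i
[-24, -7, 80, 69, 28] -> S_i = Random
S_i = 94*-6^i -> [94, -564, 3384, -20304, 121824]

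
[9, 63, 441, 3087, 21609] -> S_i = 9*7^i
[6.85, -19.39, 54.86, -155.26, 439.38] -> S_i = 6.85*(-2.83)^i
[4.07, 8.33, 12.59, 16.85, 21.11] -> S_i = 4.07 + 4.26*i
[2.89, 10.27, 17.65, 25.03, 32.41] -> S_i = 2.89 + 7.38*i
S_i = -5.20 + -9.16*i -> [-5.2, -14.36, -23.52, -32.68, -41.84]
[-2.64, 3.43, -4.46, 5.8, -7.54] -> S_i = -2.64*(-1.30)^i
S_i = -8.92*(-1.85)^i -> [-8.92, 16.5, -30.53, 56.48, -104.48]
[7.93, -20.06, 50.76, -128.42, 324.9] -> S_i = 7.93*(-2.53)^i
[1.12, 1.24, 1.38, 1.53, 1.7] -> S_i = 1.12*1.11^i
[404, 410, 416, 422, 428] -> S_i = 404 + 6*i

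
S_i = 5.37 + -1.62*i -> [5.37, 3.75, 2.13, 0.51, -1.11]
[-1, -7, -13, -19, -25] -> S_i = -1 + -6*i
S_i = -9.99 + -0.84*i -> [-9.99, -10.83, -11.67, -12.51, -13.35]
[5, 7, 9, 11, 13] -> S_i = 5 + 2*i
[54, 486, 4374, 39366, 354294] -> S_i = 54*9^i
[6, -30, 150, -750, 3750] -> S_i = 6*-5^i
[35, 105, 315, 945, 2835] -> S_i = 35*3^i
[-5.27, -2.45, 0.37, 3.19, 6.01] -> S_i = -5.27 + 2.82*i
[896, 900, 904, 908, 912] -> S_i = 896 + 4*i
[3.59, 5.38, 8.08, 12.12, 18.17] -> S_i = 3.59*1.50^i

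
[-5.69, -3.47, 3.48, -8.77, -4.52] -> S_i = Random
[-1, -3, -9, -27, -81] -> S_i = -1*3^i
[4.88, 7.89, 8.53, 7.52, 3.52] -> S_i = Random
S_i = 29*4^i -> [29, 116, 464, 1856, 7424]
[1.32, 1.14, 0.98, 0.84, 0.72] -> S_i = 1.32*0.86^i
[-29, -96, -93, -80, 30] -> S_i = Random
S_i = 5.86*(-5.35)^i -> [5.86, -31.35, 167.73, -897.34, 4800.79]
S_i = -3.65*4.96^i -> [-3.65, -18.1, -89.8, -445.39, -2209.12]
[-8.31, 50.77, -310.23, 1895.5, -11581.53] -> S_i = -8.31*(-6.11)^i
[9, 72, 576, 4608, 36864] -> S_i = 9*8^i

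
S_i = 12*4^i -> [12, 48, 192, 768, 3072]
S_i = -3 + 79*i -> [-3, 76, 155, 234, 313]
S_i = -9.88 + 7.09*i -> [-9.88, -2.79, 4.3, 11.39, 18.48]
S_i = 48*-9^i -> [48, -432, 3888, -34992, 314928]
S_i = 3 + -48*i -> [3, -45, -93, -141, -189]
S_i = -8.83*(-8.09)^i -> [-8.83, 71.43, -577.91, 4675.27, -37822.9]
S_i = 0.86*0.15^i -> [0.86, 0.13, 0.02, 0.0, 0.0]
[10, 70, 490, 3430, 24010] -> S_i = 10*7^i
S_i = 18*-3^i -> [18, -54, 162, -486, 1458]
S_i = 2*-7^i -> [2, -14, 98, -686, 4802]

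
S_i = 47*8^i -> [47, 376, 3008, 24064, 192512]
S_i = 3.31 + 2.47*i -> [3.31, 5.78, 8.25, 10.72, 13.19]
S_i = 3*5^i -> [3, 15, 75, 375, 1875]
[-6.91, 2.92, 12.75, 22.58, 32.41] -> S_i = -6.91 + 9.83*i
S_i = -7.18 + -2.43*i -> [-7.18, -9.61, -12.04, -14.47, -16.9]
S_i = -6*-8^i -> [-6, 48, -384, 3072, -24576]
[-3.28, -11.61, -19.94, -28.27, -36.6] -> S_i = -3.28 + -8.33*i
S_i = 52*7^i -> [52, 364, 2548, 17836, 124852]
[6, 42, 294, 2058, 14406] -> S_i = 6*7^i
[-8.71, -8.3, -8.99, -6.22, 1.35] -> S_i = Random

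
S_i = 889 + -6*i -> [889, 883, 877, 871, 865]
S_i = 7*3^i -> [7, 21, 63, 189, 567]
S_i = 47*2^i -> [47, 94, 188, 376, 752]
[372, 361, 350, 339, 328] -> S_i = 372 + -11*i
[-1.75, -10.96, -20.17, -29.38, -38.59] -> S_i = -1.75 + -9.21*i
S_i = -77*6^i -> [-77, -462, -2772, -16632, -99792]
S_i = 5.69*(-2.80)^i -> [5.69, -15.93, 44.61, -124.91, 349.74]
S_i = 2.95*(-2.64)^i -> [2.95, -7.79, 20.56, -54.28, 143.3]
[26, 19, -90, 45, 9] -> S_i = Random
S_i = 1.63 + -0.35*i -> [1.63, 1.28, 0.93, 0.58, 0.23]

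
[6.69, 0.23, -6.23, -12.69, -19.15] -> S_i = 6.69 + -6.46*i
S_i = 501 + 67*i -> [501, 568, 635, 702, 769]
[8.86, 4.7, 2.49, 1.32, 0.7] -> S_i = 8.86*0.53^i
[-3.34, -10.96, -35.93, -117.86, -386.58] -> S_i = -3.34*3.28^i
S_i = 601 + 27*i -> [601, 628, 655, 682, 709]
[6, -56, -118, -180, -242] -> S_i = 6 + -62*i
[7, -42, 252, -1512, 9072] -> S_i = 7*-6^i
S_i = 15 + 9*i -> [15, 24, 33, 42, 51]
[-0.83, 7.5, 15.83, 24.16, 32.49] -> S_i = -0.83 + 8.33*i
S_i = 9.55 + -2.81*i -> [9.55, 6.74, 3.93, 1.12, -1.69]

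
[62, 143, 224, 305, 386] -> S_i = 62 + 81*i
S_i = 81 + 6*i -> [81, 87, 93, 99, 105]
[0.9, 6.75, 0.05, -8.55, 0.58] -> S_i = Random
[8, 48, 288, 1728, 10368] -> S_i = 8*6^i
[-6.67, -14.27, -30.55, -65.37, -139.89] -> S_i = -6.67*2.14^i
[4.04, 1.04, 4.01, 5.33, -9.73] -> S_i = Random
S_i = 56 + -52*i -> [56, 4, -48, -100, -152]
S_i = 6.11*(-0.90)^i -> [6.11, -5.5, 4.95, -4.45, 4.01]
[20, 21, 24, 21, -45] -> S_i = Random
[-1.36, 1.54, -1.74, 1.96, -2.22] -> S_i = -1.36*(-1.13)^i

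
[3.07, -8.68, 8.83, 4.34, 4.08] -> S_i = Random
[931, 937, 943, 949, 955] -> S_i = 931 + 6*i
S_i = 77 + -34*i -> [77, 43, 9, -25, -59]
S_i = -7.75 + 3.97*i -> [-7.75, -3.78, 0.19, 4.16, 8.13]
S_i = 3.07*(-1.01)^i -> [3.07, -3.1, 3.13, -3.16, 3.19]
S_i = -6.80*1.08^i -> [-6.8, -7.34, -7.93, -8.57, -9.25]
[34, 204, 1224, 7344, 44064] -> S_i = 34*6^i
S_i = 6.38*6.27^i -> [6.38, 40.0, 250.82, 1572.62, 9860.32]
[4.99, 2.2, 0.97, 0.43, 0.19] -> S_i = 4.99*0.44^i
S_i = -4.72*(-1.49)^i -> [-4.72, 7.03, -10.48, 15.61, -23.26]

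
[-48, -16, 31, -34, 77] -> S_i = Random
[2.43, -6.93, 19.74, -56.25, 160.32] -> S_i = 2.43*(-2.85)^i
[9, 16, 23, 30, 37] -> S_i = 9 + 7*i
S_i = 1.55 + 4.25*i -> [1.55, 5.8, 10.05, 14.3, 18.55]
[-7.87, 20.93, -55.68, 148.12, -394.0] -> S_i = -7.87*(-2.66)^i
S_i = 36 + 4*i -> [36, 40, 44, 48, 52]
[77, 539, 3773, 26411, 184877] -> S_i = 77*7^i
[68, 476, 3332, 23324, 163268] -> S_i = 68*7^i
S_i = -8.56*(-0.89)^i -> [-8.56, 7.62, -6.78, 6.03, -5.37]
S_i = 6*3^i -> [6, 18, 54, 162, 486]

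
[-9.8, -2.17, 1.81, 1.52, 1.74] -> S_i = Random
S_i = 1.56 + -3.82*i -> [1.56, -2.26, -6.08, -9.9, -13.72]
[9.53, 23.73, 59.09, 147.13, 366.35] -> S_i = 9.53*2.49^i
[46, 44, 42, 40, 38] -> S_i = 46 + -2*i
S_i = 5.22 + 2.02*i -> [5.22, 7.24, 9.26, 11.28, 13.3]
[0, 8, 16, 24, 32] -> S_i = 0 + 8*i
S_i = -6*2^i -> [-6, -12, -24, -48, -96]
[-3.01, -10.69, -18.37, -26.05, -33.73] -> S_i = -3.01 + -7.68*i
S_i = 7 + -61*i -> [7, -54, -115, -176, -237]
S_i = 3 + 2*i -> [3, 5, 7, 9, 11]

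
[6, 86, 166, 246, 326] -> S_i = 6 + 80*i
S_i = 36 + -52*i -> [36, -16, -68, -120, -172]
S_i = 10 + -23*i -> [10, -13, -36, -59, -82]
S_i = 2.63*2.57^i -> [2.63, 6.76, 17.37, 44.64, 114.73]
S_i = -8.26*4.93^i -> [-8.26, -40.72, -200.76, -989.74, -4879.41]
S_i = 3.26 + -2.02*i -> [3.26, 1.24, -0.78, -2.8, -4.82]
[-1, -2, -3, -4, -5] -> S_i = -1 + -1*i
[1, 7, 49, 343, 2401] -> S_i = 1*7^i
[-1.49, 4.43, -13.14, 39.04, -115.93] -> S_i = -1.49*(-2.97)^i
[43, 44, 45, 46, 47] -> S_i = 43 + 1*i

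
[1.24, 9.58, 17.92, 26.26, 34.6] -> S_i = 1.24 + 8.34*i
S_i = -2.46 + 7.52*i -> [-2.46, 5.06, 12.58, 20.1, 27.62]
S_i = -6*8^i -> [-6, -48, -384, -3072, -24576]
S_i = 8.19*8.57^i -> [8.19, 70.19, 601.51, 5154.97, 44178.12]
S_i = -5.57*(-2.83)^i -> [-5.57, 15.76, -44.61, 126.25, -357.27]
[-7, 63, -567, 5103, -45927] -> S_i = -7*-9^i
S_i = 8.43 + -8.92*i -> [8.43, -0.49, -9.41, -18.33, -27.25]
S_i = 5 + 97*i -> [5, 102, 199, 296, 393]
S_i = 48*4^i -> [48, 192, 768, 3072, 12288]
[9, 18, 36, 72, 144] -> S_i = 9*2^i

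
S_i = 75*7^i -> [75, 525, 3675, 25725, 180075]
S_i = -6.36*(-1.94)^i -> [-6.36, 12.34, -23.94, 46.44, -90.09]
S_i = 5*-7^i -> [5, -35, 245, -1715, 12005]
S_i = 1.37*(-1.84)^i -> [1.37, -2.52, 4.64, -8.53, 15.7]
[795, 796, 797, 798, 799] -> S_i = 795 + 1*i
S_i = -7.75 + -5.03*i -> [-7.75, -12.78, -17.81, -22.84, -27.87]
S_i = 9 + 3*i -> [9, 12, 15, 18, 21]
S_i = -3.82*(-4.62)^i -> [-3.82, 17.65, -81.54, 376.69, -1740.33]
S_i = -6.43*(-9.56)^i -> [-6.43, 61.47, -587.66, 5618.04, -53708.44]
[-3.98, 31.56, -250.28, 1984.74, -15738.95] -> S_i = -3.98*(-7.93)^i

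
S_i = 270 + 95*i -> [270, 365, 460, 555, 650]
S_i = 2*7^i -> [2, 14, 98, 686, 4802]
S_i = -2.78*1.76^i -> [-2.78, -4.89, -8.61, -15.16, -26.67]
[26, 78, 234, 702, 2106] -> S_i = 26*3^i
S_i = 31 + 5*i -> [31, 36, 41, 46, 51]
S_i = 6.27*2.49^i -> [6.27, 15.61, 38.87, 96.8, 241.03]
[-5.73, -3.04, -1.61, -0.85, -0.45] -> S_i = -5.73*0.53^i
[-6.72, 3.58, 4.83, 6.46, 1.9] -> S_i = Random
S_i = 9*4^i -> [9, 36, 144, 576, 2304]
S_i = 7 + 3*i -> [7, 10, 13, 16, 19]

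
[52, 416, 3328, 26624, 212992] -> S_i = 52*8^i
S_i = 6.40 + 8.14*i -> [6.4, 14.54, 22.68, 30.82, 38.96]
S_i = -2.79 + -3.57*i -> [-2.79, -6.36, -9.93, -13.5, -17.07]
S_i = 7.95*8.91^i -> [7.95, 70.83, 631.14, 5623.42, 50104.64]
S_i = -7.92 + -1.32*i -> [-7.92, -9.24, -10.56, -11.88, -13.2]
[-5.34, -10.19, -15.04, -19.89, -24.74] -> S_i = -5.34 + -4.85*i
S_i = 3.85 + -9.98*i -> [3.85, -6.13, -16.11, -26.09, -36.07]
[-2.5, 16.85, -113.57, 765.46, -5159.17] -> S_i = -2.50*(-6.74)^i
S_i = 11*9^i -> [11, 99, 891, 8019, 72171]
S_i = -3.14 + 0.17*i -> [-3.14, -2.97, -2.8, -2.63, -2.46]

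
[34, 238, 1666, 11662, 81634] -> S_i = 34*7^i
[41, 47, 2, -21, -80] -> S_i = Random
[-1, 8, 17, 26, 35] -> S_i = -1 + 9*i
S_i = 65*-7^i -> [65, -455, 3185, -22295, 156065]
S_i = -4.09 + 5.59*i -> [-4.09, 1.5, 7.09, 12.68, 18.27]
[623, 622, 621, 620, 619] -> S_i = 623 + -1*i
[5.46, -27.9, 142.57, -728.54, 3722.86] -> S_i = 5.46*(-5.11)^i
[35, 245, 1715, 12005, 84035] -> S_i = 35*7^i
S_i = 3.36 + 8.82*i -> [3.36, 12.18, 21.0, 29.82, 38.64]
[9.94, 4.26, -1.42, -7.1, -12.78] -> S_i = 9.94 + -5.68*i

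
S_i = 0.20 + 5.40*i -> [0.2, 5.6, 11.0, 16.4, 21.8]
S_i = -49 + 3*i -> [-49, -46, -43, -40, -37]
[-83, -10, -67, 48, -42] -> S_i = Random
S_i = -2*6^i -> [-2, -12, -72, -432, -2592]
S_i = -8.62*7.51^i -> [-8.62, -64.74, -486.17, -3651.13, -27419.97]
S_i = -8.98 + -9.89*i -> [-8.98, -18.87, -28.76, -38.65, -48.54]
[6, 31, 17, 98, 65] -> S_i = Random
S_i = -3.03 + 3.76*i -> [-3.03, 0.73, 4.49, 8.25, 12.01]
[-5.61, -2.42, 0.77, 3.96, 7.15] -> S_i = -5.61 + 3.19*i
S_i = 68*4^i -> [68, 272, 1088, 4352, 17408]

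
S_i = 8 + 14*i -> [8, 22, 36, 50, 64]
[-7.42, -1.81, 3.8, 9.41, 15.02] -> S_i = -7.42 + 5.61*i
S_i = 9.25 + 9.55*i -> [9.25, 18.8, 28.35, 37.9, 47.45]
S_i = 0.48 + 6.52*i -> [0.48, 7.0, 13.52, 20.04, 26.56]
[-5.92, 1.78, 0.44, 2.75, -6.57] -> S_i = Random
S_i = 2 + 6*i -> [2, 8, 14, 20, 26]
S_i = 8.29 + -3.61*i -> [8.29, 4.68, 1.07, -2.54, -6.15]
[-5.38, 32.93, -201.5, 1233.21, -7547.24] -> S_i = -5.38*(-6.12)^i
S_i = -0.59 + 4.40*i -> [-0.59, 3.81, 8.21, 12.61, 17.01]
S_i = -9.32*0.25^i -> [-9.32, -2.33, -0.58, -0.15, -0.04]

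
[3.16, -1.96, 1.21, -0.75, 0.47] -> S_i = 3.16*(-0.62)^i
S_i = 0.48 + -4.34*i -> [0.48, -3.86, -8.2, -12.54, -16.88]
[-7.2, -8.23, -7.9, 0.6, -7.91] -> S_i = Random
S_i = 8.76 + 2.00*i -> [8.76, 10.76, 12.76, 14.76, 16.76]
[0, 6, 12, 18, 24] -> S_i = 0 + 6*i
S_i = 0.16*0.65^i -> [0.16, 0.1, 0.07, 0.04, 0.03]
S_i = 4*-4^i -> [4, -16, 64, -256, 1024]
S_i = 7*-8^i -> [7, -56, 448, -3584, 28672]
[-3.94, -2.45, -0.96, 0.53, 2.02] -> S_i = -3.94 + 1.49*i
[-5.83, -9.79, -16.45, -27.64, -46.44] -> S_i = -5.83*1.68^i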